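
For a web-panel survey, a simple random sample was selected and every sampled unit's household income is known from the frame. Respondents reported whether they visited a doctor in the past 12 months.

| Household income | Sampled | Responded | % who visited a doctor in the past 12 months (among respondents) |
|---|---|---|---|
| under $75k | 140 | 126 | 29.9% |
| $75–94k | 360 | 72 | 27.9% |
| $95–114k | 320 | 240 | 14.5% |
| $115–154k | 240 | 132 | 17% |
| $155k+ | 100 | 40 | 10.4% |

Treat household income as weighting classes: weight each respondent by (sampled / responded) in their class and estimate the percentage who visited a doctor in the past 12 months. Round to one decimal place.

20.7%

Response rates by class: under $75k 126/140 = 90%, $75–94k 72/360 = 20%, $95–114k 240/320 = 75%, $115–154k 132/240 = 55%, $155k+ 40/100 = 40%.
Weighting each respondent by the inverse class response rate inflates each class back to its sampled size, so the class weight is n_sampled:
  under $75k: 140 × 29.9 = 4186
  $75–94k: 360 × 27.9 = 10,044
  $95–114k: 320 × 14.5 = 4640
  $115–154k: 240 × 17 = 4080
  $155k+: 100 × 10.4 = 1040
Adjusted estimate = 23,990 / 1,160 = 20.681 → 20.7%.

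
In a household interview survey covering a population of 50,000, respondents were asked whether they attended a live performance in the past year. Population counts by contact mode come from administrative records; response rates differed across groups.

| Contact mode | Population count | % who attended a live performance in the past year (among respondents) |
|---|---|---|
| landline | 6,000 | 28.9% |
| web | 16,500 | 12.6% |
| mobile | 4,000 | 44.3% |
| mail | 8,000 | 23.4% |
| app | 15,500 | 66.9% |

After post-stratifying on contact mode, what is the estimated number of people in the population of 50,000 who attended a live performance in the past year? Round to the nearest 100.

17,800

Apply each group's respondent rate to its population count:
  landline: 6,000 × 28.9% = 1734
  web: 16,500 × 12.6% = 2079
  mobile: 4,000 × 44.3% = 1772
  mail: 8,000 × 23.4% = 1872
  app: 15,500 × 66.9% = 10369.5
Estimated total = 17826.5 → 17,800.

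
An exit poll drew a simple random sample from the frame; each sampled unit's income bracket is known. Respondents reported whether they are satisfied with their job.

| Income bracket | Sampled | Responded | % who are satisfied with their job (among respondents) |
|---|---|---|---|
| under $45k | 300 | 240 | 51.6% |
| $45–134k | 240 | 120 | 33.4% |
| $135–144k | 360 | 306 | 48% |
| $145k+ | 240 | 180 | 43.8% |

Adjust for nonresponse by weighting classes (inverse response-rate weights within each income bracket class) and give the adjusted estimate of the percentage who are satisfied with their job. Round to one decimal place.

Class response rates: under $45k 240/300 = 80%, $45–134k 120/240 = 50%, $135–144k 306/360 = 85%, $145k+ 180/240 = 75%.
With weight = n_sampled/n_responded per class, the weighted class total is n_sampled:
  under $45k: 300 × 51.6 = 15,480
  $45–134k: 240 × 33.4 = 8016
  $135–144k: 360 × 48 = 17,280
  $145k+: 240 × 43.8 = 10,512
Adjusted estimate = 51,288 / 1,140 = 44.9895 → 45.0%.

45.0%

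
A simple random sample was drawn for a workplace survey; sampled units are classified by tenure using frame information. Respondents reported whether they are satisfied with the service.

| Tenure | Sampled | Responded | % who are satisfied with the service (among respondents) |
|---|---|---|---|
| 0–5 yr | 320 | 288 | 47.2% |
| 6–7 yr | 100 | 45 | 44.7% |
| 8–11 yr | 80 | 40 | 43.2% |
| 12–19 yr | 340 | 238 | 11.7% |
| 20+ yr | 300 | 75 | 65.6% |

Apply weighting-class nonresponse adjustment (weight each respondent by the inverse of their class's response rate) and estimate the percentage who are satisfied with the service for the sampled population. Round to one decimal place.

41.0%

Class response rates: 0–5 yr 288/320 = 90%, 6–7 yr 45/100 = 45%, 8–11 yr 40/80 = 50%, 12–19 yr 238/340 = 70%, 20+ yr 75/300 = 25%.
With weight = n_sampled/n_responded per class, the weighted class total is n_sampled:
  0–5 yr: 320 × 47.2 = 15,104
  6–7 yr: 100 × 44.7 = 4470
  8–11 yr: 80 × 43.2 = 3456
  12–19 yr: 340 × 11.7 = 3978
  20+ yr: 300 × 65.6 = 19,680
Adjusted estimate = 46,688 / 1,140 = 40.9544 → 41.0%.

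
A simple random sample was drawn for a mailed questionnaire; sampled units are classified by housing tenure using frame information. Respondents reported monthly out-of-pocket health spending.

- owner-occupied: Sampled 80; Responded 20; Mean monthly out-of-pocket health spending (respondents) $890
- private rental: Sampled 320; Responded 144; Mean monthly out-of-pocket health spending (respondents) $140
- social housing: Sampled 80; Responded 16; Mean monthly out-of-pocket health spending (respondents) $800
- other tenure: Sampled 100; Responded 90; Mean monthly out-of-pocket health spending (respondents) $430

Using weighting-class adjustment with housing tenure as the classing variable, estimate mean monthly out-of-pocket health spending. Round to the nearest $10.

$380

Response rates by class: owner-occupied 20/80 = 25%, private rental 144/320 = 45%, social housing 16/80 = 20%, other tenure 90/100 = 90%.
With weight = n_sampled/n_responded per class, the weighted class total is n_sampled:
  owner-occupied: 80 × 890 = 71,200
  private rental: 320 × 140 = 44,800
  social housing: 80 × 800 = 64,000
  other tenure: 100 × 430 = 43,000
Adjusted estimate = 223,000 / 580 = 384.483 → $380.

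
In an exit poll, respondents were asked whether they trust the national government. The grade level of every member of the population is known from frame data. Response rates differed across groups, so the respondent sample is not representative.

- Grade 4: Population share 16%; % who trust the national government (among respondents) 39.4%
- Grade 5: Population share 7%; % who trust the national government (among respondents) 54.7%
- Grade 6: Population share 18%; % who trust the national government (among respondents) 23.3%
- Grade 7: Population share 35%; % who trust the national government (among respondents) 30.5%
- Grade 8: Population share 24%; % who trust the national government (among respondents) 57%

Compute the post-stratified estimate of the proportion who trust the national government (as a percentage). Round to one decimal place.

Weight each group's respondent value by its population share:
  Grade 4: 0.16 × 39.4 = 6.304
  Grade 5: 0.07 × 54.7 = 3.829
  Grade 6: 0.18 × 23.3 = 4.194
  Grade 7: 0.35 × 30.5 = 10.675
  Grade 8: 0.24 × 57 = 13.68
Post-stratified estimate = 38.682 → 38.7%.

38.7%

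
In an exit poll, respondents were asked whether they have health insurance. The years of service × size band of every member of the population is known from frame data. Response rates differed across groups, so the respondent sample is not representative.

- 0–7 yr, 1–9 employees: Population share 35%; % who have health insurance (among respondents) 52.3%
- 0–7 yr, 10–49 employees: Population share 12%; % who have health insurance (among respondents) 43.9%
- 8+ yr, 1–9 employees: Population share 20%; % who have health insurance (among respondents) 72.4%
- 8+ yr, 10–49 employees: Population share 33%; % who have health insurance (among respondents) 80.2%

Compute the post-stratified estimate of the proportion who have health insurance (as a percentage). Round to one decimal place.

Each cell contributes population-share × respondent value:
  0–7 yr, 1–9 employees: 0.35 × 52.3 = 18.305
  0–7 yr, 10–49 employees: 0.12 × 43.9 = 5.268
  8+ yr, 1–9 employees: 0.2 × 72.4 = 14.48
  8+ yr, 10–49 employees: 0.33 × 80.2 = 26.466
Post-stratified estimate = 64.519 → 64.5%.

64.5%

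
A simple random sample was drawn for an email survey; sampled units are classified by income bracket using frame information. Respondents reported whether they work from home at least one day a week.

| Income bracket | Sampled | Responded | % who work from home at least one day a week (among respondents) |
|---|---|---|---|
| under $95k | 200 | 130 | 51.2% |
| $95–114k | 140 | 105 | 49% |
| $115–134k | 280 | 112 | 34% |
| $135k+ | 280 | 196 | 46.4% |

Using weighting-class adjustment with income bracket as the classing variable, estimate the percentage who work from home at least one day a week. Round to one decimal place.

44.0%

Class response rates: under $95k 130/200 = 65%, $95–114k 105/140 = 75%, $115–134k 112/280 = 40%, $135k+ 196/280 = 70%.
Each respondent's weight = sampled/responded in their class; summing within a class gives n_sampled, so:
  under $95k: 200 × 51.2 = 10,240
  $95–114k: 140 × 49 = 6860
  $115–134k: 280 × 34 = 9520
  $135k+: 280 × 46.4 = 12,992
Adjusted estimate = 39,612 / 900 = 44.0133 → 44.0%.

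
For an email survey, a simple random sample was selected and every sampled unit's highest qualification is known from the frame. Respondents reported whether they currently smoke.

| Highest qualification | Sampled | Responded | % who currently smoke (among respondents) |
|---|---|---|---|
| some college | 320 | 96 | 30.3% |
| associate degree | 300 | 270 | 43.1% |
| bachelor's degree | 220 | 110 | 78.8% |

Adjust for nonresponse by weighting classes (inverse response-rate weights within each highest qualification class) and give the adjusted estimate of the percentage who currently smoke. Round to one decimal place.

Class response rates: some college 96/320 = 30%, associate degree 270/300 = 90%, bachelor's degree 110/220 = 50%.
Each respondent's weight = sampled/responded in their class; summing within a class gives n_sampled, so:
  some college: 320 × 30.3 = 9696
  associate degree: 300 × 43.1 = 12,930
  bachelor's degree: 220 × 78.8 = 17,336
Adjusted estimate = 39,962 / 840 = 47.5738 → 47.6%.

47.6%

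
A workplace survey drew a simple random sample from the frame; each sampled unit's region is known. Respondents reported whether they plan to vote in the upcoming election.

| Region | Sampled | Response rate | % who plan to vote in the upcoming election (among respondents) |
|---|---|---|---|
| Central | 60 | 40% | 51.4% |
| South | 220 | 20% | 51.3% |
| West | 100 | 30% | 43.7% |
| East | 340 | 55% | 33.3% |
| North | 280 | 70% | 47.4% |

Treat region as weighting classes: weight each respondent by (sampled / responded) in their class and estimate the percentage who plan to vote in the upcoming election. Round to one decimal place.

With weight = n_sampled/n_responded per class, the weighted class total is n_sampled:
  Central: 60 × 51.4 = 3084
  South: 220 × 51.3 = 11,286
  West: 100 × 43.7 = 4370
  East: 340 × 33.3 = 11322
  North: 280 × 47.4 = 13,272
Adjusted estimate = 43,334 / 1,000 = 43.334 → 43.3%.

43.3%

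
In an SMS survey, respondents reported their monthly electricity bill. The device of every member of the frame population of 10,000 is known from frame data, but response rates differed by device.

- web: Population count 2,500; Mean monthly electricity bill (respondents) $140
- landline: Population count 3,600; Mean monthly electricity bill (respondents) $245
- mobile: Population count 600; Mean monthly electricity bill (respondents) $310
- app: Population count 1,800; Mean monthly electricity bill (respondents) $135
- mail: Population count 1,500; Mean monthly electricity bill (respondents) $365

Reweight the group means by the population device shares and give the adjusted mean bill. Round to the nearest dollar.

$221

Weight each group's respondent value by its population share:
  web: (2,500/10,000) × 140 = 35
  landline: (3,600/10,000) × 245 = 88.2
  mobile: (600/10,000) × 310 = 18.6
  app: (1,800/10,000) × 135 = 24.3
  mail: (1,500/10,000) × 365 = 54.75
Post-stratified estimate = 220.85 → $221.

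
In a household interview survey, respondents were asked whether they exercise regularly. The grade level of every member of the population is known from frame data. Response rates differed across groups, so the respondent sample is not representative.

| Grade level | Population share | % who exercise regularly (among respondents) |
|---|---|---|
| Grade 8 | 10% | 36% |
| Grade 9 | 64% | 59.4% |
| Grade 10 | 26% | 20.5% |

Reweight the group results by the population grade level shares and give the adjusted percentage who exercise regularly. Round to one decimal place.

46.9%

Post-stratification weights by population share, not respondent share:
  Grade 8: 0.1 × 36 = 3.6
  Grade 9: 0.64 × 59.4 = 38.016
  Grade 10: 0.26 × 20.5 = 5.33
Post-stratified estimate = 46.946 → 46.9%.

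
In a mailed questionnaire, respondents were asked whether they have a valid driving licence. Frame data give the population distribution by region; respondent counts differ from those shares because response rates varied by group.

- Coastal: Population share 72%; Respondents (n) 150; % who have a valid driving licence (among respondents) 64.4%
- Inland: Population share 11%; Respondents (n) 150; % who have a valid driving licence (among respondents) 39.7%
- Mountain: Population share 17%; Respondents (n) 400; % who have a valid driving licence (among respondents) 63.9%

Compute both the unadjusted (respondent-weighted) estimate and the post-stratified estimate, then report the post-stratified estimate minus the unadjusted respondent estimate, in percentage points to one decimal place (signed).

+2.8 percentage points

Naive respondent-only estimate (weights = respondent counts):
  (150/700)×64.4 + (150/700)×39.7 + (400/700)×63.9 = 58.8214%
Post-stratified estimate weights by population shares:
  0.72×64.4 + 0.11×39.7 + 0.17×63.9 = 61.598%
Difference = 61.598 − 58.8214 = 2.7766 pp.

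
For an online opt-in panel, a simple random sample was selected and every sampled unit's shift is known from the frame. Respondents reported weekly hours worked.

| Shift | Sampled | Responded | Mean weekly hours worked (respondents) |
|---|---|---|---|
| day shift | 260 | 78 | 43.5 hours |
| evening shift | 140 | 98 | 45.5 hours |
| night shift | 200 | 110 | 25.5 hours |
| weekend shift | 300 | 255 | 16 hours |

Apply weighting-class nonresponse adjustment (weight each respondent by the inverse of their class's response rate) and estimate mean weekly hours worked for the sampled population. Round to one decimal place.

Class response rates: day shift 78/260 = 30%, evening shift 98/140 = 70%, night shift 110/200 = 55%, weekend shift 255/300 = 85%.
With weight = n_sampled/n_responded per class, the weighted class total is n_sampled:
  day shift: 260 × 43.5 = 11,310
  evening shift: 140 × 45.5 = 6370
  night shift: 200 × 25.5 = 5100
  weekend shift: 300 × 16 = 4800
Adjusted estimate = 27,580 / 900 = 30.6444 → 30.6.

30.6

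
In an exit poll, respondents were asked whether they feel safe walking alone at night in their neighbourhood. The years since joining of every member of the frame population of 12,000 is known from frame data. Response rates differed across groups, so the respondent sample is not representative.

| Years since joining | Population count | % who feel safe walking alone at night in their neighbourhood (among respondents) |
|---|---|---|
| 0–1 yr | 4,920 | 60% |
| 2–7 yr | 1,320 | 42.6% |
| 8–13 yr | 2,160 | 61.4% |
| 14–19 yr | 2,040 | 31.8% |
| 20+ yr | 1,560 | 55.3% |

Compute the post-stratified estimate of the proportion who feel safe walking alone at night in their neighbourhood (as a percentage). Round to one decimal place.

Each cell contributes population-share × respondent value:
  0–1 yr: (4,920/12,000) × 60 = 24.6
  2–7 yr: (1,320/12,000) × 42.6 = 4.686
  8–13 yr: (2,160/12,000) × 61.4 = 11.052
  14–19 yr: (2,040/12,000) × 31.8 = 5.406
  20+ yr: (1,560/12,000) × 55.3 = 7.189
Post-stratified estimate = 52.933 → 52.9%.

52.9%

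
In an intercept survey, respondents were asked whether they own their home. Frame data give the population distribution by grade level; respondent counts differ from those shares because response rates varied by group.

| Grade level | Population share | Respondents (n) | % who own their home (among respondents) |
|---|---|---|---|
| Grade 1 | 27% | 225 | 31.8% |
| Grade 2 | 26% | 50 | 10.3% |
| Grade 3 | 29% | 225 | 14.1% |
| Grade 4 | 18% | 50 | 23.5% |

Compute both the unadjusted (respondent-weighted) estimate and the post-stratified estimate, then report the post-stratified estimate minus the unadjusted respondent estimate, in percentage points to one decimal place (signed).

Without adjustment, the pooled respondent share is:
  (225/550)×31.8 + (50/550)×10.3 + (225/550)×14.1 + (50/550)×23.5 = 21.85%
Post-stratified estimate weights by population shares:
  0.27×31.8 + 0.26×10.3 + 0.29×14.1 + 0.18×23.5 = 19.583%
Difference = 19.583 − 21.85 = -2.267 pp.

-2.3 percentage points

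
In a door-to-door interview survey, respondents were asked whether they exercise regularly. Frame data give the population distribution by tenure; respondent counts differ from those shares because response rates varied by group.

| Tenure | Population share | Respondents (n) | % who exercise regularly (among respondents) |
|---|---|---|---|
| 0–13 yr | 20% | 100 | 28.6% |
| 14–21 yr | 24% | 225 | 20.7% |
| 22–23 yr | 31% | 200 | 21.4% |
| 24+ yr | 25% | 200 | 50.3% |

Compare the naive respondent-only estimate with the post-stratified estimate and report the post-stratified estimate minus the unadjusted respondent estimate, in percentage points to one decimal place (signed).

-0.3 percentage points

Without adjustment, the pooled respondent share is:
  (100/725)×28.6 + (225/725)×20.7 + (200/725)×21.4 + (200/725)×50.3 = 30.1483%
Post-stratifying to population shares instead:
  0.2×28.6 + 0.24×20.7 + 0.31×21.4 + 0.25×50.3 = 29.897%
Difference = 29.897 − 30.1483 = -0.2513 pp.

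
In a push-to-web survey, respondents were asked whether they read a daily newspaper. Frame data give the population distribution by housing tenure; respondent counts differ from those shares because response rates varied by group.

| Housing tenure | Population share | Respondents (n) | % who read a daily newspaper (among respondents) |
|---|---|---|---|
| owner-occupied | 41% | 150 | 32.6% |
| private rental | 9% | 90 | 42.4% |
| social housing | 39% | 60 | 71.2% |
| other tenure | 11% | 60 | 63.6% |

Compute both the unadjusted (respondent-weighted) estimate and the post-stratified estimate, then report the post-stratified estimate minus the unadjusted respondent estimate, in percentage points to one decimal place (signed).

+5.3 percentage points

Without adjustment, the pooled respondent share is:
  (150/360)×32.6 + (90/360)×42.4 + (60/360)×71.2 + (60/360)×63.6 = 46.65%
Post-stratifying to population shares instead:
  0.41×32.6 + 0.09×42.4 + 0.39×71.2 + 0.11×63.6 = 51.946%
Difference = 51.946 − 46.65 = 5.296 pp.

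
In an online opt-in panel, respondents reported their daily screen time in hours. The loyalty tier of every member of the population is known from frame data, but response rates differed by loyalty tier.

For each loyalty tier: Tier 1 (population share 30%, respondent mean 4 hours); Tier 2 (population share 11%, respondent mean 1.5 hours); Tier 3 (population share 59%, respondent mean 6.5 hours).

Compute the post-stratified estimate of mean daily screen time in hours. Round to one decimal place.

Weight each group's respondent value by its population share:
  Tier 1: 0.3 × 4 = 1.2
  Tier 2: 0.11 × 1.5 = 0.165
  Tier 3: 0.59 × 6.5 = 3.835
Post-stratified estimate = 5.2 → 5.2.

5.2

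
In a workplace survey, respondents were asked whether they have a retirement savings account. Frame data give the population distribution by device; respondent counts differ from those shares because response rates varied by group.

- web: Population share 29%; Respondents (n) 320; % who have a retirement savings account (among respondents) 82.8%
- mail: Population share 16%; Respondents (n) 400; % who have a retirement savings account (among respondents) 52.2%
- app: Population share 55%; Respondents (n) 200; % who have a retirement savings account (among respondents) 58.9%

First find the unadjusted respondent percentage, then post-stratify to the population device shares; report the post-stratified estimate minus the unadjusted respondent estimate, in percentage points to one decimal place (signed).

+0.5 percentage points

Naive respondent-only estimate (weights = respondent counts):
  (320/920)×82.8 + (400/920)×52.2 + (200/920)×58.9 = 64.3%
Post-stratified estimate weights by population shares:
  0.29×82.8 + 0.16×52.2 + 0.55×58.9 = 64.759%
Difference = 64.759 − 64.3 = 0.459 pp.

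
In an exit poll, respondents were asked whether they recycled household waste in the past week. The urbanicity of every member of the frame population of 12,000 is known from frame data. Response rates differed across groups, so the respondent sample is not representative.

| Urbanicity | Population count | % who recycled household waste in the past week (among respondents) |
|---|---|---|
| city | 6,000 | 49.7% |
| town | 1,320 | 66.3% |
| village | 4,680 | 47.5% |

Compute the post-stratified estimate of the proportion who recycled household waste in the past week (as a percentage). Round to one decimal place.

50.7%

Weight each group's respondent value by its population share:
  city: (6,000/12,000) × 49.7 = 24.85
  town: (1,320/12,000) × 66.3 = 7.293
  village: (4,680/12,000) × 47.5 = 18.525
Post-stratified estimate = 50.668 → 50.7%.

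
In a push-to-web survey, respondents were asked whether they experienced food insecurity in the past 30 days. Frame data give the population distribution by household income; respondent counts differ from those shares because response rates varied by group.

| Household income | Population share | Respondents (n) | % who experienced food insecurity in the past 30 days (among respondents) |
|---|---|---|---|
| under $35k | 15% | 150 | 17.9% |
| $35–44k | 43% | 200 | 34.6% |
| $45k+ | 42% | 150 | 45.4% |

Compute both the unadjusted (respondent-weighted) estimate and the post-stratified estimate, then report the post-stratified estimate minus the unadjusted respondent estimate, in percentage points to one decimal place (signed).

Without adjustment, the pooled respondent share is:
  (150/500)×17.9 + (200/500)×34.6 + (150/500)×45.4 = 32.83%
Post-stratifying to population shares instead:
  0.15×17.9 + 0.43×34.6 + 0.42×45.4 = 36.631%
Difference = 36.631 − 32.83 = 3.801 pp.

+3.8 percentage points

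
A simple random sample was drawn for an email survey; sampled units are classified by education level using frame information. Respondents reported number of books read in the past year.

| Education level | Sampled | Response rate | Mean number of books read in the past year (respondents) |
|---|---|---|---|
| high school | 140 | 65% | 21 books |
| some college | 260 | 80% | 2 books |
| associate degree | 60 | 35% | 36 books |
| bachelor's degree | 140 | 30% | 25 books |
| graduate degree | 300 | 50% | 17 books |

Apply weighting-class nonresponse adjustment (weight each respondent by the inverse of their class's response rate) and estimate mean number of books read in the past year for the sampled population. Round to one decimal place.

15.8

With weight = n_sampled/n_responded per class, the weighted class total is n_sampled:
  high school: 140 × 21 = 2940
  some college: 260 × 2 = 520
  associate degree: 60 × 36 = 2160
  bachelor's degree: 140 × 25 = 3500
  graduate degree: 300 × 17 = 5100
Adjusted estimate = 14,220 / 900 = 15.8 → 15.8.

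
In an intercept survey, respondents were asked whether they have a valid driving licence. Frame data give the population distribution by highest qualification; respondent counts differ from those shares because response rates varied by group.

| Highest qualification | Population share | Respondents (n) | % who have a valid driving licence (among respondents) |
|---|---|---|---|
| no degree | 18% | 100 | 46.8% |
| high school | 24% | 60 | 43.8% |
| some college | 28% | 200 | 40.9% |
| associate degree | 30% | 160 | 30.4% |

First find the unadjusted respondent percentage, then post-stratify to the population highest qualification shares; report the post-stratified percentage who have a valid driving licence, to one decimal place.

39.5%

Naive respondent-only estimate (weights = respondent counts):
  (100/520)×46.8 + (60/520)×43.8 + (200/520)×40.9 + (160/520)×30.4 = 39.1385%
Post-stratified estimate weights by population shares:
  0.18×46.8 + 0.24×43.8 + 0.28×40.9 + 0.3×30.4 = 39.508%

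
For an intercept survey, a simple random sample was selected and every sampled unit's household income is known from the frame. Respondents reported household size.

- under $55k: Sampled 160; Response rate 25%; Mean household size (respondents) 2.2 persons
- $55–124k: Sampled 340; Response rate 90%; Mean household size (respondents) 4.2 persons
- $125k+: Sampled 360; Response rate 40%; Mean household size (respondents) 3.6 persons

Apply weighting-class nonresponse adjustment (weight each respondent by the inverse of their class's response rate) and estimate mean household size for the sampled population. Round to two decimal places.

Inverse-response-rate weighting restores each class to its sampled count, so class totals weight by n_sampled:
  under $55k: 160 × 2.2 = 352
  $55–124k: 340 × 4.2 = 1428
  $125k+: 360 × 3.6 = 1296
Adjusted estimate = 3076 / 860 = 3.57674 → 3.58.

3.58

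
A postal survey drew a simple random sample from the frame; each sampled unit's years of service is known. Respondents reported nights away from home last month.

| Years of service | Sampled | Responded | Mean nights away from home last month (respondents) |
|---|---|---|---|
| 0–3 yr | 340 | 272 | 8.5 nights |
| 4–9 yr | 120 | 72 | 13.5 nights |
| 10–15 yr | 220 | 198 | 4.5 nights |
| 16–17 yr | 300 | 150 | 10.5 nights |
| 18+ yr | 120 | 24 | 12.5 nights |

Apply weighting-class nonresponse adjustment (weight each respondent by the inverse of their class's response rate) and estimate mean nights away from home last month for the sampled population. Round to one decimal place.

Response rates by class: 0–3 yr 272/340 = 80%, 4–9 yr 72/120 = 60%, 10–15 yr 198/220 = 90%, 16–17 yr 150/300 = 50%, 18+ yr 24/120 = 20%.
With weight = n_sampled/n_responded per class, the weighted class total is n_sampled:
  0–3 yr: 340 × 8.5 = 2890
  4–9 yr: 120 × 13.5 = 1620
  10–15 yr: 220 × 4.5 = 990
  16–17 yr: 300 × 10.5 = 3150
  18+ yr: 120 × 12.5 = 1500
Adjusted estimate = 10,150 / 1,100 = 9.22727 → 9.2.

9.2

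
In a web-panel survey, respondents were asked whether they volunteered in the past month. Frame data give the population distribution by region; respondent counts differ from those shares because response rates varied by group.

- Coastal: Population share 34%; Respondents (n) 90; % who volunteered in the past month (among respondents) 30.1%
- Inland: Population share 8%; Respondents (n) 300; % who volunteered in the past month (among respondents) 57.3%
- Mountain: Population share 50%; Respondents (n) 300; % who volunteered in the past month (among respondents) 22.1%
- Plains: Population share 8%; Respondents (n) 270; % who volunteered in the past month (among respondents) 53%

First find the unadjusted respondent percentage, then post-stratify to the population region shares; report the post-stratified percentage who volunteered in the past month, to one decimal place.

30.1%

Without adjustment, the pooled respondent share is:
  (90/960)×30.1 + (300/960)×57.3 + (300/960)×22.1 + (270/960)×53 = 42.5406%
Post-stratifying to population shares instead:
  0.34×30.1 + 0.08×57.3 + 0.5×22.1 + 0.08×53 = 30.108%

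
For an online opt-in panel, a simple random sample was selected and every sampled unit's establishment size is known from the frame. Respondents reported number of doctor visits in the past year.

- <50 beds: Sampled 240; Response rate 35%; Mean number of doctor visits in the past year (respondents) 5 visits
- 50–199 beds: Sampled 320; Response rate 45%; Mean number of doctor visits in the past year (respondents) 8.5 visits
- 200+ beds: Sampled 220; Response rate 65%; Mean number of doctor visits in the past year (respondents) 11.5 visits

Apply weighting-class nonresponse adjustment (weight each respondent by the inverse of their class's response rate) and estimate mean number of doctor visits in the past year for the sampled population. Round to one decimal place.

With weight = n_sampled/n_responded per class, the weighted class total is n_sampled:
  <50 beds: 240 × 5 = 1200
  50–199 beds: 320 × 8.5 = 2720
  200+ beds: 220 × 11.5 = 2530
Adjusted estimate = 6450 / 780 = 8.26923 → 8.3.

8.3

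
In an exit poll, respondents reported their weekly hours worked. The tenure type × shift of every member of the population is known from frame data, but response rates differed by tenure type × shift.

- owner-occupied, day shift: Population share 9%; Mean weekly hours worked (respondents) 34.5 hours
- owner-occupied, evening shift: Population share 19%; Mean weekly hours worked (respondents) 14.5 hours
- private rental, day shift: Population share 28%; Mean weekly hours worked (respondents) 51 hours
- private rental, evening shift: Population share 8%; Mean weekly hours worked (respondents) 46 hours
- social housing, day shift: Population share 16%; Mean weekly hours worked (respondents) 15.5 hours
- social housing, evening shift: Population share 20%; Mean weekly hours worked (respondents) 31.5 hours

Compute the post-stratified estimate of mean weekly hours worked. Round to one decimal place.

32.6

Each cell contributes population-share × respondent value:
  owner-occupied, day shift: 0.09 × 34.5 = 3.105
  owner-occupied, evening shift: 0.19 × 14.5 = 2.755
  private rental, day shift: 0.28 × 51 = 14.28
  private rental, evening shift: 0.08 × 46 = 3.68
  social housing, day shift: 0.16 × 15.5 = 2.48
  social housing, evening shift: 0.2 × 31.5 = 6.3
Post-stratified estimate = 32.6 → 32.6.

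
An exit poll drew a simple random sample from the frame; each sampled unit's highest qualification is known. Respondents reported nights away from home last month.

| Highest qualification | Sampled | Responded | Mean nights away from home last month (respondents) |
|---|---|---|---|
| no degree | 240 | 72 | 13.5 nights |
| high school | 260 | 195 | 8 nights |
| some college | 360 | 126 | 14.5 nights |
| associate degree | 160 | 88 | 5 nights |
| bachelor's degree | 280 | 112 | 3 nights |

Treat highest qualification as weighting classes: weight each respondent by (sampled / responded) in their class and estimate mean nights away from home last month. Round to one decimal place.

9.4

Class response rates: no degree 72/240 = 30%, high school 195/260 = 75%, some college 126/360 = 35%, associate degree 88/160 = 55%, bachelor's degree 112/280 = 40%.
Each respondent's weight = sampled/responded in their class; summing within a class gives n_sampled, so:
  no degree: 240 × 13.5 = 3240
  high school: 260 × 8 = 2080
  some college: 360 × 14.5 = 5220
  associate degree: 160 × 5 = 800
  bachelor's degree: 280 × 3 = 840
Adjusted estimate = 12,180 / 1,300 = 9.36923 → 9.4.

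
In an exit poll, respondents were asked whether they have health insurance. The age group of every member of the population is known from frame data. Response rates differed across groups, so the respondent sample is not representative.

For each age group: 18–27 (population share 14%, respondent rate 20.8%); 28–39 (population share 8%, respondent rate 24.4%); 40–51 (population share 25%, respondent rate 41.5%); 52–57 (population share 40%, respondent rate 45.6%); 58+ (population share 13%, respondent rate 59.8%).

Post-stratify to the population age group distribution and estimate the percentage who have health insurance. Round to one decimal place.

41.3%

Each cell contributes population-share × respondent value:
  18–27: 0.14 × 20.8 = 2.912
  28–39: 0.08 × 24.4 = 1.952
  40–51: 0.25 × 41.5 = 10.375
  52–57: 0.4 × 45.6 = 18.24
  58+: 0.13 × 59.8 = 7.774
Post-stratified estimate = 41.253 → 41.3%.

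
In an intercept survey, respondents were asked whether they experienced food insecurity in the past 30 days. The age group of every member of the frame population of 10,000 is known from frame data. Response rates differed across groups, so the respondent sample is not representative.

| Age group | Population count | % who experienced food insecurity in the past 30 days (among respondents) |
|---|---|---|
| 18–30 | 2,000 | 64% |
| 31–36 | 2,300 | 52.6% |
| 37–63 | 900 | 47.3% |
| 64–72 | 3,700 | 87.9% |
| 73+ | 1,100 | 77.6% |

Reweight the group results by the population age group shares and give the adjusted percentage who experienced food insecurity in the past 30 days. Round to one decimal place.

Weight each group's respondent value by its population share:
  18–30: (2,000/10,000) × 64 = 12.8
  31–36: (2,300/10,000) × 52.6 = 12.098
  37–63: (900/10,000) × 47.3 = 4.257
  64–72: (3,700/10,000) × 87.9 = 32.523
  73+: (1,100/10,000) × 77.6 = 8.536
Post-stratified estimate = 70.214 → 70.2%.

70.2%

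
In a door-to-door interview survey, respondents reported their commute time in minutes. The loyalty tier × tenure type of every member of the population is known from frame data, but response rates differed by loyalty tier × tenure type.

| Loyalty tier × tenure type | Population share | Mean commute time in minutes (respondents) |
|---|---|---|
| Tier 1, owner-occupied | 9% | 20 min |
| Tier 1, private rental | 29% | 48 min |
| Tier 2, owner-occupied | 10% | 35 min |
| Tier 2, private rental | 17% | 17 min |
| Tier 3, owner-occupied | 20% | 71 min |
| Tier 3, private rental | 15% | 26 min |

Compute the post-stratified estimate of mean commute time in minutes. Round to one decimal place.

40.2

Each cell contributes population-share × respondent value:
  Tier 1, owner-occupied: 0.09 × 20 = 1.8
  Tier 1, private rental: 0.29 × 48 = 13.92
  Tier 2, owner-occupied: 0.1 × 35 = 3.5
  Tier 2, private rental: 0.17 × 17 = 2.89
  Tier 3, owner-occupied: 0.2 × 71 = 14.2
  Tier 3, private rental: 0.15 × 26 = 3.9
Post-stratified estimate = 40.21 → 40.2.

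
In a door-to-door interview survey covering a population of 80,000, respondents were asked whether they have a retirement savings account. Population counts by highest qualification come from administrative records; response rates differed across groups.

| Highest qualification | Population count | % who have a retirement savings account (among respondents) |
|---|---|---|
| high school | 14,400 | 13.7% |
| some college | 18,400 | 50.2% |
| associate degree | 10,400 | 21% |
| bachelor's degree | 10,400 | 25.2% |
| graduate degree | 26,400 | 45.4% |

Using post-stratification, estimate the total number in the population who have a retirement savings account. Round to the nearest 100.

Estimated count per cell = population count × respondent percentage:
  high school: 14,400 × 13.7% = 1972.8
  some college: 18,400 × 50.2% = 9236.8
  associate degree: 10,400 × 21% = 2184
  bachelor's degree: 10,400 × 25.2% = 2620.8
  graduate degree: 26,400 × 45.4% = 11985.6
Estimated total = 28,000 → 28,000.

28,000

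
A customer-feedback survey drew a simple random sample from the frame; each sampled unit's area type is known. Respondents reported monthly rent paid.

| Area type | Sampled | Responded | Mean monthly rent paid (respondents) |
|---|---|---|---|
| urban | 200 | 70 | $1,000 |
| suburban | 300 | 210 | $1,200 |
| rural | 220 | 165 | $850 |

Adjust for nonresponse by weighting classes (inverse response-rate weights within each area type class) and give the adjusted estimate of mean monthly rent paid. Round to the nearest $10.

$1,040

Class response rates: urban 70/200 = 35%, suburban 210/300 = 70%, rural 165/220 = 75%.
Weighting each respondent by the inverse class response rate inflates each class back to its sampled size, so the class weight is n_sampled:
  urban: 200 × 1000 = 200,000
  suburban: 300 × 1200 = 360,000
  rural: 220 × 850 = 187,000
Adjusted estimate = 747,000 / 720 = 1037.5 → $1,040.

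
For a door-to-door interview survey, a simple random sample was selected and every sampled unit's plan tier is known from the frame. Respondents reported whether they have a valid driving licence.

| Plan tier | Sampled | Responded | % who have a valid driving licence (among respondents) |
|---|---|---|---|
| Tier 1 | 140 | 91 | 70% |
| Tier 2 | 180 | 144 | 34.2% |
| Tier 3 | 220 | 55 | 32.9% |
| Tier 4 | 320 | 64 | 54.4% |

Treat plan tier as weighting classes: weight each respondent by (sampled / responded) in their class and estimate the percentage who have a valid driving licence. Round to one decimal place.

Response rates by class: Tier 1 91/140 = 65%, Tier 2 144/180 = 80%, Tier 3 55/220 = 25%, Tier 4 64/320 = 20%.
With weight = n_sampled/n_responded per class, the weighted class total is n_sampled:
  Tier 1: 140 × 70 = 9800
  Tier 2: 180 × 34.2 = 6156
  Tier 3: 220 × 32.9 = 7238
  Tier 4: 320 × 54.4 = 17,408
Adjusted estimate = 40,602 / 860 = 47.2116 → 47.2%.

47.2%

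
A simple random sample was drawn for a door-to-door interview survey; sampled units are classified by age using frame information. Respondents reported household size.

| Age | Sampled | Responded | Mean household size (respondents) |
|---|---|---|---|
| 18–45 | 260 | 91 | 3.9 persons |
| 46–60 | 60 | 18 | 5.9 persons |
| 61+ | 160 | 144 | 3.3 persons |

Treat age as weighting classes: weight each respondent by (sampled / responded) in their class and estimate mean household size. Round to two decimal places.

3.95

Class response rates: 18–45 91/260 = 35%, 46–60 18/60 = 30%, 61+ 144/160 = 90%.
With weight = n_sampled/n_responded per class, the weighted class total is n_sampled:
  18–45: 260 × 3.9 = 1014
  46–60: 60 × 5.9 = 354
  61+: 160 × 3.3 = 528
Adjusted estimate = 1896 / 480 = 3.95 → 3.95.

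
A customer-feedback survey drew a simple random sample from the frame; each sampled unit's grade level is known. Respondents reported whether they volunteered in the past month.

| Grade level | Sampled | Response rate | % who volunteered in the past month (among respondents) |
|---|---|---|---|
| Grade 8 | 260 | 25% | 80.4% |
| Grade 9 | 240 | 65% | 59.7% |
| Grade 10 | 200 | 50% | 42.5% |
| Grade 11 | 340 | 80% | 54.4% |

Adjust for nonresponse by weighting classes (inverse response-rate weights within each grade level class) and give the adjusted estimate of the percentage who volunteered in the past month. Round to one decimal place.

Inverse-response-rate weighting restores each class to its sampled count, so class totals weight by n_sampled:
  Grade 8: 260 × 80.4 = 20,904
  Grade 9: 240 × 59.7 = 14,328
  Grade 10: 200 × 42.5 = 8500
  Grade 11: 340 × 54.4 = 18,496
Adjusted estimate = 62,228 / 1,040 = 59.8346 → 59.8%.

59.8%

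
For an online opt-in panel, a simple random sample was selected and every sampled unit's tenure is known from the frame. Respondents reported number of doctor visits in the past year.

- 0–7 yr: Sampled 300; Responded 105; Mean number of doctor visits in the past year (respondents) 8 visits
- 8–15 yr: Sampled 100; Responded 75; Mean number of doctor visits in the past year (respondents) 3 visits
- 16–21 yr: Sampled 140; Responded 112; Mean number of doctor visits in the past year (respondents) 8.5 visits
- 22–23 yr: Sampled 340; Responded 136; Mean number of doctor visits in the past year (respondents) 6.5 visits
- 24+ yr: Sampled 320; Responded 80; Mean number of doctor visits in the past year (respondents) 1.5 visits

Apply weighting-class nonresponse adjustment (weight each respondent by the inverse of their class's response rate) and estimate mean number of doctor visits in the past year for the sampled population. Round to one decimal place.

Response rates by class: 0–7 yr 105/300 = 35%, 8–15 yr 75/100 = 75%, 16–21 yr 112/140 = 80%, 22–23 yr 136/340 = 40%, 24+ yr 80/320 = 25%.
Weighting each respondent by the inverse class response rate inflates each class back to its sampled size, so the class weight is n_sampled:
  0–7 yr: 300 × 8 = 2400
  8–15 yr: 100 × 3 = 300
  16–21 yr: 140 × 8.5 = 1190
  22–23 yr: 340 × 6.5 = 2210
  24+ yr: 320 × 1.5 = 480
Adjusted estimate = 6580 / 1,200 = 5.48333 → 5.5.

5.5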